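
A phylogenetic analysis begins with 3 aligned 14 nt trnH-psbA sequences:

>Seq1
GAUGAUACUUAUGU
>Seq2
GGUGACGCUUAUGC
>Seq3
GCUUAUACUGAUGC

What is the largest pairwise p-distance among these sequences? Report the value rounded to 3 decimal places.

Pairwise Hamming distances:
  Seq1 vs Seq2: 4
  Seq1 vs Seq3: 4
  Seq2 vs Seq3: 5
The largest is 5 mismatches, between Seq2 and Seq3; p = 5/14 = 0.357.

0.357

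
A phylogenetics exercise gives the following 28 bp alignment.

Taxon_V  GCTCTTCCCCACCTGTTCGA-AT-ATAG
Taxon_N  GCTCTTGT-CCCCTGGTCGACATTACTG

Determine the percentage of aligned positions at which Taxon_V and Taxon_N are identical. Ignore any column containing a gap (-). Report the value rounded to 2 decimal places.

76.00%

Excluding the 3 gap columns leaves 25 comparable sites.
Mismatches occur at site 7 (C↔G), site 8 (C↔T), site 11 (A↔C), site 16 (T↔G), site 26 (T↔C), site 27 (A↔T).
19 of the 25 comparable sites match, so the percent identity is 19/25 × 100 = 76.00%.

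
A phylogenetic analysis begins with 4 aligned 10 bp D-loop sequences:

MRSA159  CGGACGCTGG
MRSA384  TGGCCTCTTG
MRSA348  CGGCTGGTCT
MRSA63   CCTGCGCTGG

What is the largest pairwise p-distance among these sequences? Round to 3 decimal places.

Pairwise Hamming distances:
  MRSA159 vs MRSA384: 4
  MRSA159 vs MRSA348: 5
  MRSA159 vs MRSA63: 3
  MRSA384 vs MRSA348: 6
  MRSA384 vs MRSA63: 6
  MRSA348 vs MRSA63: 7
The largest is 7 mismatches, between MRSA348 and MRSA63; p = 7/10 = 0.700.

0.700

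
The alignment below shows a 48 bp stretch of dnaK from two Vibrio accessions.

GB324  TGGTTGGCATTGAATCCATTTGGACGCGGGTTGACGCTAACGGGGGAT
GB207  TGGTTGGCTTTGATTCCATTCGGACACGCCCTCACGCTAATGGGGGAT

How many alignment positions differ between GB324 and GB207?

9

Differing sites — 9:A/T; 14:A/T; 21:T/C; 26:G/A; 29:G/C; 30:G/C; 31:T/C; 33:G/C; 41:C/T.
That gives 9 mismatches out of 48 aligned sites, so the Hamming distance is 9.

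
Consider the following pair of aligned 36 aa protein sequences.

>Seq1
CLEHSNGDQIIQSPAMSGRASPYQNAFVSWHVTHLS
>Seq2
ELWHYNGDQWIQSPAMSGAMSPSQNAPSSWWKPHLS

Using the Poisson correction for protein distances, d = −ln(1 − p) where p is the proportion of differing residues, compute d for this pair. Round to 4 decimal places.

0.4055

Mismatches occur at site 1 (C↔E), site 3 (E↔W), site 5 (S↔Y), site 10 (I↔W), site 19 (R↔A), site 20 (A↔M), site 23 (Y↔S), site 27 (F↔P), site 28 (V↔S), site 31 (H↔W), site 32 (V↔K), site 33 (T↔P).
p = 12/36 = 0.333333.
d = −ln(1 − 0.333333) = −ln(0.666667) = 0.4055.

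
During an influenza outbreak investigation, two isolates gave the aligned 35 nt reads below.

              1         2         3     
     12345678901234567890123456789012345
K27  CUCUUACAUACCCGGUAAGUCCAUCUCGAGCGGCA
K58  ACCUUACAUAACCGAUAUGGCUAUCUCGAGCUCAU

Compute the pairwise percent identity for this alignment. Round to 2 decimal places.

68.57%

Differing sites — 1:C/A; 2:U/C; 11:C/A; 15:G/A; 18:A/U; 20:U/G; 22:C/U; 32:G/U; 33:G/C; 34:C/A; 35:A/U.
24 of the 35 sites match, so the percent identity is 24/35 × 100 = 68.57%.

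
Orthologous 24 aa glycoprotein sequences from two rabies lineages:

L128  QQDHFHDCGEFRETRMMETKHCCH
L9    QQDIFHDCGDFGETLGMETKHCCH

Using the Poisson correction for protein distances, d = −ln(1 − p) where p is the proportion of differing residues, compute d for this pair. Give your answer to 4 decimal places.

Differing sites — 4:H/I; 10:E/D; 12:R/G; 15:R/L; 16:M/G.
p = 5/24 = 0.208333.
d = −ln(1 − 0.208333) = −ln(0.791667) = 0.2336.

0.2336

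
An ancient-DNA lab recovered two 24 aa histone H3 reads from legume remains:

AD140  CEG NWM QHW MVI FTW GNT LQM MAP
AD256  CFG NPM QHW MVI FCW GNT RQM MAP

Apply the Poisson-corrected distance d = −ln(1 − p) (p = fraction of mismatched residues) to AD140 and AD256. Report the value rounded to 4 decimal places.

Differing sites — 2:E/F; 5:W/P; 14:T/C; 19:L/R.
p = 4/24 = 0.166667.
d = −ln(1 − 0.166667) = −ln(0.833333) = 0.1823.

0.1823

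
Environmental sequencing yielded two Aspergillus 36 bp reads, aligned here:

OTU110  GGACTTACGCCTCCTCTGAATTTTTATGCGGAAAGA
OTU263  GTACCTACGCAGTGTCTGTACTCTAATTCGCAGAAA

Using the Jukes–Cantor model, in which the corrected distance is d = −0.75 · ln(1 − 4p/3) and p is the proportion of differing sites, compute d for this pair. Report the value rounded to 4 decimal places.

0.5482

The sequences differ at positions 2 (G/T), 5 (T/C), 11 (C/A), 12 (T/G), 13 (C/T), 14 (C/G), 19 (A/T), 21 (T/C), 23 (T/C), 25 (T/A), 28 (G/T), 31 (G/C), 33 (A/G), 35 (G/A).
p = 14/36 = 0.388889.
d = −0.75 · ln(1 − (4/3)·0.388889) = −0.75 · ln(0.481481) = −0.75 · (-0.730889) = 0.5482.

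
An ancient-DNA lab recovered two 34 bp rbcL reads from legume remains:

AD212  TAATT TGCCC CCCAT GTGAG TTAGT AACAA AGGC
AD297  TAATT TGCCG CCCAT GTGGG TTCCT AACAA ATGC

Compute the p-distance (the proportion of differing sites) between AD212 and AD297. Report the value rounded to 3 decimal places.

Mismatches occur at site 10 (C→G), site 19 (A→G), site 23 (A→C), site 24 (G→C), site 32 (G→T).
There are 5 differences over 34 sites, so p = 5/34 = 0.147.

0.147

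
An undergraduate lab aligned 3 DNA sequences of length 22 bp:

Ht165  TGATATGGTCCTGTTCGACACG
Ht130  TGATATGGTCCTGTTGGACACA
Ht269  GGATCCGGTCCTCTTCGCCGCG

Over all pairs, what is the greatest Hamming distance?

Pairwise Hamming distances:
  Ht165 vs Ht130: 2
  Ht165 vs Ht269: 6
  Ht130 vs Ht269: 8
The largest is 8, between Ht130 and Ht269.

8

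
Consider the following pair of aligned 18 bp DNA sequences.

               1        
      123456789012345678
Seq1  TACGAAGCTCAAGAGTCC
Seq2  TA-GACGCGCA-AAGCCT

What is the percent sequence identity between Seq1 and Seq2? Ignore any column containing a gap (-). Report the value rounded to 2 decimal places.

68.75%

Excluding the 2 gap columns leaves 16 comparable sites.
The sequences differ at positions 6 (A/C), 9 (T/G), 13 (G/A), 16 (T/C), 18 (C/T).
11 of the 16 comparable sites match, so the percent identity is 11/16 × 100 = 68.75%.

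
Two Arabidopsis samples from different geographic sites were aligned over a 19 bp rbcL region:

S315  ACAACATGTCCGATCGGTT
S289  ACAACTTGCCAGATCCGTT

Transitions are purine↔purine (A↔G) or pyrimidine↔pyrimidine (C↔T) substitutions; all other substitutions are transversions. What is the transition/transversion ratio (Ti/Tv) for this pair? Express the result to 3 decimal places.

The sequences differ at positions 6 (A/T, transversion), 9 (T/C, transition), 11 (C/A, transversion), 16 (G/C, transversion).
Of the 4 differences, 1 transition and 3 transversions, so Ti/Tv = 1/3 = 0.333.

0.333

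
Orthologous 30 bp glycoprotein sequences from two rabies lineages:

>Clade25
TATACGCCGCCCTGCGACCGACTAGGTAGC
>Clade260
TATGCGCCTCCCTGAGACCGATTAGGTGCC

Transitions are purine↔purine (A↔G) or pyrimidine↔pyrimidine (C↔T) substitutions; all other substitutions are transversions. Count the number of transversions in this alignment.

3

Differing sites — 4:A/G (Ti); 9:G/T (Tv); 15:C/A (Tv); 22:C/T (Ti); 28:A/G (Ti); 29:G/C (Tv).
Of the 6 differences, 3 transitions and 3 transversions, so the answer is 3.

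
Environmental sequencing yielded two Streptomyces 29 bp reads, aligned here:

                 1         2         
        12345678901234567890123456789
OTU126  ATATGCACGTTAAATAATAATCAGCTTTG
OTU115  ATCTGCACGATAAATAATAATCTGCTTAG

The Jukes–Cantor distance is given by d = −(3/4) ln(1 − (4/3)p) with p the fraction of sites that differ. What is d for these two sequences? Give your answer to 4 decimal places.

0.1524

Differing sites — 3:A/C; 10:T/A; 23:A/T; 28:T/A.
p = 4/29 = 0.137931.
d = −0.75 · ln(1 − (4/3)·0.137931) = −0.75 · ln(0.816092) = −0.75 · (-0.203228) = 0.1524.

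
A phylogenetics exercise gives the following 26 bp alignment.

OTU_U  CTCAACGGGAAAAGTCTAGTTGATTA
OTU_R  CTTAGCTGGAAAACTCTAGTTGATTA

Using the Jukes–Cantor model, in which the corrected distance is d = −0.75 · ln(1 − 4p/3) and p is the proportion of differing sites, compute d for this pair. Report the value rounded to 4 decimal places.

Differing sites — 3:C/T; 5:A/G; 7:G/T; 14:G/C.
p = 4/26 = 0.153846.
d = −0.75 · ln(1 − (4/3)·0.153846) = −0.75 · ln(0.794872) = −0.75 · (-0.229574) = 0.1722.

0.1722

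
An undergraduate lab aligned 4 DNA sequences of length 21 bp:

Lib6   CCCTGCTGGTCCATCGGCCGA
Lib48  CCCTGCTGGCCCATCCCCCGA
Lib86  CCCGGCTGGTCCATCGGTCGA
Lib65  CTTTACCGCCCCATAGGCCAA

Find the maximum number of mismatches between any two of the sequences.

10

Pairwise Hamming distances:
  Lib6 vs Lib48: 3
  Lib6 vs Lib86: 2
  Lib6 vs Lib65: 8
  Lib48 vs Lib86: 5
  Lib48 vs Lib65: 9
  Lib86 vs Lib65: 10
The largest is 10, between Lib86 and Lib65.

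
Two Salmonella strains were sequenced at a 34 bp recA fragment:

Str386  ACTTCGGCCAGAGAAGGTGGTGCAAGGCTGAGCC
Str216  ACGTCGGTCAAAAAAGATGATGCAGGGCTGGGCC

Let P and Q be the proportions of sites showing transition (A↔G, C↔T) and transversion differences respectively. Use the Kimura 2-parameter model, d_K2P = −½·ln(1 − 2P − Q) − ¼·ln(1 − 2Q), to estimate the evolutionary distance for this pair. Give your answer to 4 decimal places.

The sequences differ at positions 3 (T/G, transversion), 8 (C/T, transition), 11 (G/A, transition), 13 (G/A, transition), 17 (G/A, transition), 20 (G/A, transition), 25 (A/G, transition), 31 (A/G, transition).
Of the 8 differences, 7 transitions and 1 transversion over 34 sites: P = 7/34 = 0.205882, Q = 1/34 = 0.029412.
d = −0.5·ln(0.558824) − 0.25·ln(0.941176) = −0.5·(-0.581921) − 0.25·(-0.060625) = 0.3061.

0.3061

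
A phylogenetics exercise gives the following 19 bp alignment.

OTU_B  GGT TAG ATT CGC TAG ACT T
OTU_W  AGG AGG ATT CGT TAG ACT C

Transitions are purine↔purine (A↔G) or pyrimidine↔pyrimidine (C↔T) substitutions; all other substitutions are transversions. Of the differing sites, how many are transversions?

Differing sites — 1:G/A (Ti); 3:T/G (Tv); 4:T/A (Tv); 5:A/G (Ti); 12:C/T (Ti); 19:T/C (Ti).
Of the 6 differences, 4 transitions and 2 transversions, so the answer is 2.

2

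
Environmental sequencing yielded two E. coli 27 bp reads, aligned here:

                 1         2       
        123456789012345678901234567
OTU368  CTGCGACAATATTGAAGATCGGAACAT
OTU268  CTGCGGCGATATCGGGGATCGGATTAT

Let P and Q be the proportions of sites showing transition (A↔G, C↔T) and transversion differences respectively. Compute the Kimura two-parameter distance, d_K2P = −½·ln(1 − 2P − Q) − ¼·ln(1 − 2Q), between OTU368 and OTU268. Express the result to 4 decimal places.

0.3476

Mismatches occur at site 6 (A→G, transition), site 8 (A→G, transition), site 13 (T→C, transition), site 15 (A→G, transition), site 16 (A→G, transition), site 24 (A→T, transversion), site 25 (C→T, transition).
Of the 7 differences, 6 transitions and 1 transversion over 27 sites: P = 6/27 = 0.222222, Q = 1/27 = 0.037037.
d = −0.5·ln(0.518519) − 0.25·ln(0.925926) = −0.5·(-0.656779) − 0.25·(-0.076961) = 0.3476.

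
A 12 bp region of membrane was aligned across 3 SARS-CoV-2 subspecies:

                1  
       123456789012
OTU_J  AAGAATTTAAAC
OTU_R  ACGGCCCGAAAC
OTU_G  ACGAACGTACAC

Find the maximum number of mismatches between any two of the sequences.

Pairwise Hamming distances:
  OTU_J vs OTU_R: 6
  OTU_J vs OTU_G: 4
  OTU_R vs OTU_G: 5
The largest is 6, between OTU_J and OTU_R.

6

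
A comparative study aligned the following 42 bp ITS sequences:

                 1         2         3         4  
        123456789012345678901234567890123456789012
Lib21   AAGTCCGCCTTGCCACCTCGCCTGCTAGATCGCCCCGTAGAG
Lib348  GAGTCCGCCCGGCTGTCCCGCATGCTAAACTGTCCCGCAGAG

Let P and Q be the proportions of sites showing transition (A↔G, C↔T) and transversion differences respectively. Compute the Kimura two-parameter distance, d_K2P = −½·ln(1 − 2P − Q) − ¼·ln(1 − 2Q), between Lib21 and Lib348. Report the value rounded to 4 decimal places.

0.4487

Mismatches occur at site 1 (A→G, transition), site 10 (T→C, transition), site 11 (T→G, transversion), site 14 (C→T, transition), site 15 (A→G, transition), site 16 (C→T, transition), site 18 (T→C, transition), site 22 (C→A, transversion), site 28 (G→A, transition), site 30 (T→C, transition), site 31 (C→T, transition), site 33 (C→T, transition), site 38 (T→C, transition).
Of the 13 differences, 11 transitions and 2 transversions over 42 sites: P = 11/42 = 0.261905, Q = 2/42 = 0.047619.
d = −0.5·ln(0.428571) − 0.25·ln(0.904762) = −0.5·(-0.847299) − 0.25·(-0.100083) = 0.4487.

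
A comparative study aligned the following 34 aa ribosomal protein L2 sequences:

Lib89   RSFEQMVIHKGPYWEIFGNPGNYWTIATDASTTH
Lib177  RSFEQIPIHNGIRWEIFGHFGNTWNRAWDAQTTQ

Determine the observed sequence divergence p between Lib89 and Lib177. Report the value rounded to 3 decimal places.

Differing sites — 6:M/I; 7:V/P; 10:K/N; 12:P/I; 13:Y/R; 19:N/H; 20:P/F; 23:Y/T; 25:T/N; 26:I/R; 28:T/W; 31:S/Q; 34:H/Q.
There are 13 differences over 34 sites, so p = 13/34 = 0.382.

0.382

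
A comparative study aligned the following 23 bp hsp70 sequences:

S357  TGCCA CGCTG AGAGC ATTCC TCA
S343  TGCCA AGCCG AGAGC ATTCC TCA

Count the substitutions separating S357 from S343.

2

Differing sites — 6:C/A; 9:T/C.
That gives 2 mismatches out of 23 aligned sites, so the Hamming distance is 2.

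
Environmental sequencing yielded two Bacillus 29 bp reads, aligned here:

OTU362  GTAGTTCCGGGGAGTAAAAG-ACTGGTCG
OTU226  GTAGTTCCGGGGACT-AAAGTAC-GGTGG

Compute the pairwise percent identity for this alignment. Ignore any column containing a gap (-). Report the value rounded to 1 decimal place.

Excluding the 3 gap columns leaves 26 comparable sites.
Differing sites — 14:G/C; 28:C/G.
24 of the 26 comparable sites match, so the percent identity is 24/26 × 100 = 92.3%.

92.3%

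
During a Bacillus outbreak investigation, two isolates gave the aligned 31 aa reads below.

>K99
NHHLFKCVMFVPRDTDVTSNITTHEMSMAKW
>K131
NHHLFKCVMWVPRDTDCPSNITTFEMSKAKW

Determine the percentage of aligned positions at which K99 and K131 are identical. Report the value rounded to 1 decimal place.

83.9%

Mismatches occur at site 10 (F↔W), site 17 (V↔C), site 18 (T↔P), site 24 (H↔F), site 28 (M↔K).
26 of the 31 sites match, so the percent identity is 26/31 × 100 = 83.9%.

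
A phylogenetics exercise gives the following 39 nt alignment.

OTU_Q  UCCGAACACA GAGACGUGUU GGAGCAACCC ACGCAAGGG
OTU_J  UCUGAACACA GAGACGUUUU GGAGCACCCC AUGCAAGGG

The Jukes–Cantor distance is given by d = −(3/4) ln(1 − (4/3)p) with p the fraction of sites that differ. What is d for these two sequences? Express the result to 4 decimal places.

0.1103

Mismatches occur at site 3 (C→U), site 18 (G→U), site 27 (A→C), site 32 (C→U).
p = 4/39 = 0.102564.
d = −0.75 · ln(1 − (4/3)·0.102564) = −0.75 · ln(0.863248) = −0.75 · (-0.147053) = 0.1103.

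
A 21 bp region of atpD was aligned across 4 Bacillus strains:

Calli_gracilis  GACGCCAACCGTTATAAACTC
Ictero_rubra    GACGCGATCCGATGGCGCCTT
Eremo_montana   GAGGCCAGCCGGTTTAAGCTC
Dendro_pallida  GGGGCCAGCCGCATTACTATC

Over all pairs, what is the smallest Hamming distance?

Pairwise Hamming distances:
  Calli_gracilis vs Ictero_rubra: 9
  Calli_gracilis vs Eremo_montana: 5
  Calli_gracilis vs Dendro_pallida: 9
  Ictero_rubra vs Eremo_montana: 10
  Ictero_rubra vs Dendro_pallida: 13
  Eremo_montana vs Dendro_pallida: 6
The smallest is 5, between Calli_gracilis and Eremo_montana.

5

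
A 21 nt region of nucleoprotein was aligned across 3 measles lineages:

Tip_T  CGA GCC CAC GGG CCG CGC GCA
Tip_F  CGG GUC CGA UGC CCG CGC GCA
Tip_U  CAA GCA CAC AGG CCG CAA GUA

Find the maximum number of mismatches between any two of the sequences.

11

Pairwise Hamming distances:
  Tip_T vs Tip_F: 6
  Tip_T vs Tip_U: 6
  Tip_F vs Tip_U: 11
The largest is 11, between Tip_F and Tip_U.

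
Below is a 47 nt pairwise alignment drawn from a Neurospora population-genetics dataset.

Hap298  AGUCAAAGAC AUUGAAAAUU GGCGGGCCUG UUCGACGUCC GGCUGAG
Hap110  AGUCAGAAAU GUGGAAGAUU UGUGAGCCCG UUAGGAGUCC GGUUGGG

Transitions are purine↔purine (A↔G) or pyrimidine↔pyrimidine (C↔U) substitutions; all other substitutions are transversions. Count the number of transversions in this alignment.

Mismatches occur at site 6 (A/G, transition), site 8 (G/A, transition), site 10 (C/U, transition), site 11 (A/G, transition), site 13 (U/G, transversion), site 17 (A/G, transition), site 21 (G/U, transversion), site 23 (C/U, transition), site 25 (G/A, transition), site 29 (U/C, transition), site 33 (C/A, transversion), site 35 (A/G, transition), site 36 (C/A, transversion), site 43 (C/U, transition), site 46 (A/G, transition).
Of the 15 differences, 11 transitions and 4 transversions, so the answer is 4.

4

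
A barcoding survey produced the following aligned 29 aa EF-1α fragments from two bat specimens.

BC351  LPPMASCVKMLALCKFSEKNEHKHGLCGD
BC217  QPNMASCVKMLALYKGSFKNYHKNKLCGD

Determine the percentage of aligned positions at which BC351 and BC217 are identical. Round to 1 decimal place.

The sequences differ at positions 1 (L/Q), 3 (P/N), 14 (C/Y), 16 (F/G), 18 (E/F), 21 (E/Y), 24 (H/N), 25 (G/K).
21 of the 29 sites match, so the percent identity is 21/29 × 100 = 72.4%.

72.4%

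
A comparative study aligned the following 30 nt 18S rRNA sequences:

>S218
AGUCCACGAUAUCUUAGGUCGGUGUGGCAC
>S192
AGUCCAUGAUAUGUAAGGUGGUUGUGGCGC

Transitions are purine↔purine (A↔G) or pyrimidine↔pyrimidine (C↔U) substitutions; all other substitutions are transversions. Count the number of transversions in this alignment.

Mismatches occur at site 7 (C↔U, transition), site 13 (C↔G, transversion), site 15 (U↔A, transversion), site 20 (C↔G, transversion), site 22 (G↔U, transversion), site 29 (A↔G, transition).
Of the 6 differences, 2 transitions and 4 transversions, so the answer is 4.

4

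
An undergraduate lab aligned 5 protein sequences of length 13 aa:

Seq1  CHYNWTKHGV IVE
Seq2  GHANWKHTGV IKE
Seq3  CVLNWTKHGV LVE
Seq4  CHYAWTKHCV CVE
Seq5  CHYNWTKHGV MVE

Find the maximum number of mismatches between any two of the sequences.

9

Pairwise Hamming distances:
  Seq1 vs Seq2: 6
  Seq1 vs Seq3: 3
  Seq1 vs Seq4: 3
  Seq1 vs Seq5: 1
  Seq2 vs Seq3: 8
  Seq2 vs Seq4: 9
  Seq2 vs Seq5: 7
  Seq3 vs Seq4: 5
  Seq3 vs Seq5: 3
  Seq4 vs Seq5: 3
The largest is 9, between Seq2 and Seq4.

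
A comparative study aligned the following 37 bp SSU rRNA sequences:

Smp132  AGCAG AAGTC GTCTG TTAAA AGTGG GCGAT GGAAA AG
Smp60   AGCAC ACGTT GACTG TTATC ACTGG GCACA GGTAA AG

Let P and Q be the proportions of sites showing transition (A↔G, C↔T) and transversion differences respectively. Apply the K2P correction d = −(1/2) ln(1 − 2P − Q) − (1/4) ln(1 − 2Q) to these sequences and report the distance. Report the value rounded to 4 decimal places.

0.3831

Differing sites — 5:G/C (Tv); 7:A/C (Tv); 10:C/T (Ti); 12:T/A (Tv); 19:A/T (Tv); 20:A/C (Tv); 22:G/C (Tv); 28:G/A (Ti); 29:A/C (Tv); 30:T/A (Tv); 33:A/T (Tv).
Of the 11 differences, 2 transitions and 9 transversions over 37 sites: P = 2/37 = 0.054054, Q = 9/37 = 0.243243.
d = −0.5·ln(0.648649) − 0.25·ln(0.513514) = −0.5·(-0.432864) − 0.25·(-0.666478) = 0.3831.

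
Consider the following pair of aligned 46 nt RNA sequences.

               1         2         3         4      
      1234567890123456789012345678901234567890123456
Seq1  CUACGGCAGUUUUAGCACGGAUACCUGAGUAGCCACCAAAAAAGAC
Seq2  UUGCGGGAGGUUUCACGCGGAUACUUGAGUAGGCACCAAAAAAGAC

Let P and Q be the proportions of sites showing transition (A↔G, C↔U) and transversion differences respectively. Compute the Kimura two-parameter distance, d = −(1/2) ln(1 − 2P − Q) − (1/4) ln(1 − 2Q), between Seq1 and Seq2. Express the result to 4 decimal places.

0.2292

Differing sites — 1:C/U (Ti); 3:A/G (Ti); 7:C/G (Tv); 10:U/G (Tv); 14:A/C (Tv); 15:G/A (Ti); 17:A/G (Ti); 25:C/U (Ti); 33:C/G (Tv).
Of the 9 differences, 5 transitions and 4 transversions over 46 sites: P = 5/46 = 0.108696, Q = 4/46 = 0.086957.
d = −0.5·ln(0.695651) − 0.25·ln(0.826086) = −0.5·(-0.362907) − 0.25·(-0.191056) = 0.2292.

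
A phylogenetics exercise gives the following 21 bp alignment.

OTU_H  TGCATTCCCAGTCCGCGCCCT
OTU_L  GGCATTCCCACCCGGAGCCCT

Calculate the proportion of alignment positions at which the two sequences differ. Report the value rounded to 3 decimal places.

0.238

Differing sites — 1:T/G; 11:G/C; 12:T/C; 14:C/G; 16:C/A.
There are 5 differences over 21 sites, so p = 5/21 = 0.238.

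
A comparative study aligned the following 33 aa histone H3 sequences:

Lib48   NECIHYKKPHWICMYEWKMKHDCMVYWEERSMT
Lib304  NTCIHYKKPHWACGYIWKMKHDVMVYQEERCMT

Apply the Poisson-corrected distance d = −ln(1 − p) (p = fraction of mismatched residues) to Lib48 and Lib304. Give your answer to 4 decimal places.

Mismatches occur at site 2 (E→T), site 12 (I→A), site 14 (M→G), site 16 (E→I), site 23 (C→V), site 27 (W→Q), site 31 (S→C).
p = 7/33 = 0.212121.
d = −ln(1 − 0.212121) = −ln(0.787879) = 0.2384.

0.2384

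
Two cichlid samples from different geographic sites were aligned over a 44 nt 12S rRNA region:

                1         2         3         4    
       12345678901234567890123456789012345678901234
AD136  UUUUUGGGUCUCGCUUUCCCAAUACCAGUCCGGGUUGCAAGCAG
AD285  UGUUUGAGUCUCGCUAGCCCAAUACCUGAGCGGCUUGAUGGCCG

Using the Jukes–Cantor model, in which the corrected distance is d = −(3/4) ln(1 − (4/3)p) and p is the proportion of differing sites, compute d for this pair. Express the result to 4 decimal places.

0.3390

Mismatches occur at site 2 (U/G), site 7 (G/A), site 16 (U/A), site 17 (U/G), site 27 (A/U), site 29 (U/A), site 30 (C/G), site 34 (G/C), site 38 (C/A), site 39 (A/U), site 40 (A/G), site 43 (A/C).
p = 12/44 = 0.272727.
d = −0.75 · ln(1 − (4/3)·0.272727) = −0.75 · ln(0.636364) = −0.75 · (-0.451985) = 0.3390.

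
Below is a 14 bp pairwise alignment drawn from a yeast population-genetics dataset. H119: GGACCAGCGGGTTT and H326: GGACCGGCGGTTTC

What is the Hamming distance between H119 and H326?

3

Differing sites — 6:A/G; 11:G/T; 14:T/C.
That gives 3 mismatches out of 14 aligned sites, so the Hamming distance is 3.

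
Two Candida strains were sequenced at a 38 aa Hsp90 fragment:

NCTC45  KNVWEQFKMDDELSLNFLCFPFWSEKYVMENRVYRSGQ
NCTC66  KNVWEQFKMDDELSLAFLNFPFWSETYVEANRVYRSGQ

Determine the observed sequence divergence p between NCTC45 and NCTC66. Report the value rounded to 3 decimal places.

0.132

The sequences differ at positions 16 (N/A), 19 (C/N), 26 (K/T), 29 (M/E), 30 (E/A).
There are 5 differences over 38 sites, so p = 5/38 = 0.132.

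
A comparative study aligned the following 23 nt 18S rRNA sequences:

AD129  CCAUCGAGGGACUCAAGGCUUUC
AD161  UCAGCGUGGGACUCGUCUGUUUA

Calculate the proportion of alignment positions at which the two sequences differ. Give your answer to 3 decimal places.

The sequences differ at positions 1 (C/U), 4 (U/G), 7 (A/U), 15 (A/G), 16 (A/U), 17 (G/C), 18 (G/U), 19 (C/G), 23 (C/A).
There are 9 differences over 23 sites, so p = 9/23 = 0.391.

0.391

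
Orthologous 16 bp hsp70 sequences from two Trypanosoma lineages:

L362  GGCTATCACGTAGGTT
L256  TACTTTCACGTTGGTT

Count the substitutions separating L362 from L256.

4

Differing sites — 1:G/T; 2:G/A; 5:A/T; 12:A/T.
That gives 4 mismatches out of 16 aligned sites, so the Hamming distance is 4.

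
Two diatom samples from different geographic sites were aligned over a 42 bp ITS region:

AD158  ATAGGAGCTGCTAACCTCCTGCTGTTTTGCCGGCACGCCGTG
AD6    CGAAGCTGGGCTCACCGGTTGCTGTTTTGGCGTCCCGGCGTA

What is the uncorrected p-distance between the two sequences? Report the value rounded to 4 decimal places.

0.3810

Mismatches occur at site 1 (A→C), site 2 (T→G), site 4 (G→A), site 6 (A→C), site 7 (G→T), site 8 (C→G), site 9 (T→G), site 13 (A→C), site 17 (T→G), site 18 (C→G), site 19 (C→T), site 30 (C→G), site 33 (G→T), site 35 (A→C), site 38 (C→G), site 42 (G→A).
There are 16 differences over 42 sites, so p = 16/42 = 0.3810.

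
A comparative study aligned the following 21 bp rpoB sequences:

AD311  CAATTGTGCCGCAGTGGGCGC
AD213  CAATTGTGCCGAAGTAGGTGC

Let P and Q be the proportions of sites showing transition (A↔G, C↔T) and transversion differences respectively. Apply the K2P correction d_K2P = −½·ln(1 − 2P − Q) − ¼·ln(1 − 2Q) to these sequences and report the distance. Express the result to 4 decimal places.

Differing sites — 12:C/A (Tv); 16:G/A (Ti); 19:C/T (Ti).
Of the 3 differences, 2 transitions and 1 transversion over 21 sites: P = 2/21 = 0.095238, Q = 1/21 = 0.047619.
d = −0.5·ln(0.761905) − 0.25·ln(0.904762) = −0.5·(-0.271933) − 0.25·(-0.100083) = 0.1610.

0.1610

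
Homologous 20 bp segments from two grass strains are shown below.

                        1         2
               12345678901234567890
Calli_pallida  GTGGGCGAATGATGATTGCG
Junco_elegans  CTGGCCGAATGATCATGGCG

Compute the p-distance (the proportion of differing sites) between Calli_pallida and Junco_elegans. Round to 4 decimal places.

0.2000

Mismatches occur at site 1 (G↔C), site 5 (G↔C), site 14 (G↔C), site 17 (T↔G).
There are 4 differences over 20 sites, so p = 4/20 = 0.2000.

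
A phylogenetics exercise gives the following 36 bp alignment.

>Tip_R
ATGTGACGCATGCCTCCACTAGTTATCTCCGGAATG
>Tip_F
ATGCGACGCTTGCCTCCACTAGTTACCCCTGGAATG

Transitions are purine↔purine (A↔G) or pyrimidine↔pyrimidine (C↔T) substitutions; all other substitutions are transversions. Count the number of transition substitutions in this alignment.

Mismatches occur at site 4 (T→C, transition), site 10 (A→T, transversion), site 26 (T→C, transition), site 28 (T→C, transition), site 30 (C→T, transition).
Of the 5 differences, 4 transitions and 1 transversion, so the answer is 4.

4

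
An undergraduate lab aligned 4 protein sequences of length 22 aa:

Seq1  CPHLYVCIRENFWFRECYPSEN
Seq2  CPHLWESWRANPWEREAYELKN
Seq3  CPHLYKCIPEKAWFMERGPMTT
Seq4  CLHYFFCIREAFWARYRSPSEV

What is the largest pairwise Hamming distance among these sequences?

17

Pairwise Hamming distances:
  Seq1 vs Seq2: 11
  Seq1 vs Seq3: 10
  Seq1 vs Seq4: 10
  Seq2 vs Seq3: 16
  Seq2 vs Seq4: 17
  Seq3 vs Seq4: 14
The largest is 17, between Seq2 and Seq4.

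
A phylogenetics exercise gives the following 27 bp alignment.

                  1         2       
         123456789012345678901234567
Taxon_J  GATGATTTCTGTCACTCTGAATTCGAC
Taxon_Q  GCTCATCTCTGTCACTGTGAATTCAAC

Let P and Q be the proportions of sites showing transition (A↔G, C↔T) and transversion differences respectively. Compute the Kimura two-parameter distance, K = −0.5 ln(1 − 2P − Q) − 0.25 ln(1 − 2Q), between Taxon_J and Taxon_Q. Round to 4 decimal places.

The sequences differ at positions 2 (A/C, transversion), 4 (G/C, transversion), 7 (T/C, transition), 17 (C/G, transversion), 25 (G/A, transition).
Of the 5 differences, 2 transitions and 3 transversions over 27 sites: P = 2/27 = 0.074074, Q = 3/27 = 0.111111.
d = −0.5·ln(0.740741) − 0.25·ln(0.777778) = −0.5·(-0.300104) − 0.25·(-0.251314) = 0.2129.

0.2129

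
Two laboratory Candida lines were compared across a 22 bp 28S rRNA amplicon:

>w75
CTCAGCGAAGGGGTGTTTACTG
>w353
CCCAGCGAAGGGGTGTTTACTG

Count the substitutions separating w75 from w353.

A single mismatch occurs at site 2 (T→C).
That gives 1 mismatch out of 22 aligned sites, so the Hamming distance is 1.

1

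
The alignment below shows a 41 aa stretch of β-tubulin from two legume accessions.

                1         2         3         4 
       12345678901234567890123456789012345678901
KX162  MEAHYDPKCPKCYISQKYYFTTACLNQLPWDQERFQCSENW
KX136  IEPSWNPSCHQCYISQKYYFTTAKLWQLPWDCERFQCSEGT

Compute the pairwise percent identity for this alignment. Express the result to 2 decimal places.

Mismatches occur at site 1 (M→I), site 3 (A→P), site 4 (H→S), site 5 (Y→W), site 6 (D→N), site 8 (K→S), site 10 (P→H), site 11 (K→Q), site 24 (C→K), site 26 (N→W), site 32 (Q→C), site 40 (N→G), site 41 (W→T).
28 of the 41 sites match, so the percent identity is 28/41 × 100 = 68.29%.

68.29%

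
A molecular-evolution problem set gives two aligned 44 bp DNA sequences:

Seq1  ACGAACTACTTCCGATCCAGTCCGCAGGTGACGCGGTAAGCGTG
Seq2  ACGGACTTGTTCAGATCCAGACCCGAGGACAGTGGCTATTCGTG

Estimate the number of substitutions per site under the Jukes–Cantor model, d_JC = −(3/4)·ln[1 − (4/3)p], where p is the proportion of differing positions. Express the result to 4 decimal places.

The sequences differ at positions 4 (A/G), 8 (A/T), 9 (C/G), 13 (C/A), 21 (T/A), 24 (G/C), 25 (C/G), 29 (T/A), 30 (G/C), 32 (C/G), 33 (G/T), 34 (C/G), 36 (G/C), 39 (A/T), 40 (G/T).
p = 15/44 = 0.340909.
d = −0.75 · ln(1 − (4/3)·0.340909) = −0.75 · ln(0.545455) = −0.75 · (-0.606135) = 0.4546.

0.4546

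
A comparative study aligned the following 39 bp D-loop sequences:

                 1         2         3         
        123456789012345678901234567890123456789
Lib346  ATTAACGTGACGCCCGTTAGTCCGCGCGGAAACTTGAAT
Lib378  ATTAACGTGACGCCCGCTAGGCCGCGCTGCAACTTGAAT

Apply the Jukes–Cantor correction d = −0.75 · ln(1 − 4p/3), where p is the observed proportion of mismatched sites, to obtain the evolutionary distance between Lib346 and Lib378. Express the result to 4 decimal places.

0.1103

Mismatches occur at site 17 (T→C), site 21 (T→G), site 28 (G→T), site 30 (A→C).
p = 4/39 = 0.102564.
d = −0.75 · ln(1 − (4/3)·0.102564) = −0.75 · ln(0.863248) = −0.75 · (-0.147053) = 0.1103.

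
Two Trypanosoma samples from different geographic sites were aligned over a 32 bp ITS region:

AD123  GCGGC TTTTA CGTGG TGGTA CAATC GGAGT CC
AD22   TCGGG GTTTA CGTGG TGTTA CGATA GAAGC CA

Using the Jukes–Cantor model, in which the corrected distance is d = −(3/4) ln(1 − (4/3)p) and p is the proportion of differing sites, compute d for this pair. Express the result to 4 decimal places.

0.3525

Mismatches occur at site 1 (G→T), site 5 (C→G), site 6 (T→G), site 18 (G→T), site 22 (A→G), site 25 (C→A), site 27 (G→A), site 30 (T→C), site 32 (C→A).
p = 9/32 = 0.281250.
d = −0.75 · ln(1 − (4/3)·0.281250) = −0.75 · ln(0.625000) = −0.75 · (-0.470004) = 0.3525.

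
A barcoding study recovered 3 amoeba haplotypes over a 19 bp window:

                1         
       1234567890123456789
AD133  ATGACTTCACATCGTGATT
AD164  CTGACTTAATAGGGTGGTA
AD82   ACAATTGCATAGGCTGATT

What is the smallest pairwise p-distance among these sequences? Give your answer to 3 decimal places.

0.368

Pairwise Hamming distances:
  AD133 vs AD164: 7
  AD133 vs AD82: 8
  AD164 vs AD82: 9
The smallest is 7 mismatches, between AD133 and AD164; p = 7/19 = 0.368.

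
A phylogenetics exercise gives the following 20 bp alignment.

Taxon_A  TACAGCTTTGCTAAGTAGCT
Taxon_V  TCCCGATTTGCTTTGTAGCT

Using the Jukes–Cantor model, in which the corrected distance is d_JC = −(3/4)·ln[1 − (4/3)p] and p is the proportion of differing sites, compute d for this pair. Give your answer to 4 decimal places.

0.3041

The sequences differ at positions 2 (A/C), 4 (A/C), 6 (C/A), 13 (A/T), 14 (A/T).
p = 5/20 = 0.250000.
d = −0.75 · ln(1 − (4/3)·0.250000) = −0.75 · ln(0.666667) = −0.75 · (-0.405465) = 0.3041.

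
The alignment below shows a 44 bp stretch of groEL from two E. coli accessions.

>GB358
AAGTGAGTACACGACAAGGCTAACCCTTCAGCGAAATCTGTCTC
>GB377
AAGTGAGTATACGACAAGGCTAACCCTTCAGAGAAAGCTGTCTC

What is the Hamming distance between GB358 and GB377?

Mismatches occur at site 10 (C→T), site 32 (C→A), site 37 (T→G).
That gives 3 mismatches out of 44 aligned sites, so the Hamming distance is 3.

3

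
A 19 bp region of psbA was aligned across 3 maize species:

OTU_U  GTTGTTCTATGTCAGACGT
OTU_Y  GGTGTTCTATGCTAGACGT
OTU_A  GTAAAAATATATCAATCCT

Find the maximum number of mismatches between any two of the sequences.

12

Pairwise Hamming distances:
  OTU_U vs OTU_Y: 3
  OTU_U vs OTU_A: 9
  OTU_Y vs OTU_A: 12
The largest is 12, between OTU_Y and OTU_A.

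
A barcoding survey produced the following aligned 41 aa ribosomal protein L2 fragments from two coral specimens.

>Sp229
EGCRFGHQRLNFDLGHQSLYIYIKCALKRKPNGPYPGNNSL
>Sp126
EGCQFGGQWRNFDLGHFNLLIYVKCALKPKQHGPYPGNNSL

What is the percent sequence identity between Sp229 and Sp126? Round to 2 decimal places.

Mismatches occur at site 4 (R→Q), site 7 (H→G), site 9 (R→W), site 10 (L→R), site 17 (Q→F), site 18 (S→N), site 20 (Y→L), site 23 (I→V), site 29 (R→P), site 31 (P→Q), site 32 (N→H).
30 of the 41 sites match, so the percent identity is 30/41 × 100 = 73.17%.

73.17%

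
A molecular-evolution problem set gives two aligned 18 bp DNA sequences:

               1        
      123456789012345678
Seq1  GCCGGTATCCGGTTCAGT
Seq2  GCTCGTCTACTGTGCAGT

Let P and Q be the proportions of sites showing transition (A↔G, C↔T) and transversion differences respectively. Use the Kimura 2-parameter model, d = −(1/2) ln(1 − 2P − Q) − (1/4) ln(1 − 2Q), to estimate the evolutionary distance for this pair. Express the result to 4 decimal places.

Differing sites — 3:C/T (Ti); 4:G/C (Tv); 7:A/C (Tv); 9:C/A (Tv); 11:G/T (Tv); 14:T/G (Tv).
Of the 6 differences, 1 transition and 5 transversions over 18 sites: P = 1/18 = 0.055556, Q = 5/18 = 0.277778.
d = −0.5·ln(0.611110) − 0.25·ln(0.444444) = −0.5·(-0.492478) − 0.25·(-0.810931) = 0.4490.

0.4490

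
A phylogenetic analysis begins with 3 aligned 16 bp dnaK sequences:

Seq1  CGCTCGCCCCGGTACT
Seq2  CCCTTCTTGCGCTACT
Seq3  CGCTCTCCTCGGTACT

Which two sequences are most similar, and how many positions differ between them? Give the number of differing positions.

2

Pairwise Hamming distances:
  Seq1 vs Seq2: 7
  Seq1 vs Seq3: 2
  Seq2 vs Seq3: 7
The smallest is 2, between Seq1 and Seq3.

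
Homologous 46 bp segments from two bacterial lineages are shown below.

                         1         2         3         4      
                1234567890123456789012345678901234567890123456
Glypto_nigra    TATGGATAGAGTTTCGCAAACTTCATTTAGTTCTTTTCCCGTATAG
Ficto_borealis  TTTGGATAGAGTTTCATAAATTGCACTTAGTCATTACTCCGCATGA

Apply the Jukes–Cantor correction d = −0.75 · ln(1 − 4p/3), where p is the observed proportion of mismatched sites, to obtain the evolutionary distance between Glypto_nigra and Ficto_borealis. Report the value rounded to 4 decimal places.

The sequences differ at positions 2 (A/T), 16 (G/A), 17 (C/T), 21 (C/T), 23 (T/G), 26 (T/C), 32 (T/C), 33 (C/A), 36 (T/A), 37 (T/C), 38 (C/T), 42 (T/C), 45 (A/G), 46 (G/A).
p = 14/46 = 0.304348.
d = −0.75 · ln(1 − (4/3)·0.304348) = −0.75 · ln(0.594203) = −0.75 · (-0.520534) = 0.3904.

0.3904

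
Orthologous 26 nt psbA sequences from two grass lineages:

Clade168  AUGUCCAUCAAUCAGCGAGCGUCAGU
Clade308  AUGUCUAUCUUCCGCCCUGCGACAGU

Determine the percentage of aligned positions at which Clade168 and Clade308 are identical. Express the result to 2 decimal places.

Mismatches occur at site 6 (C→U), site 10 (A→U), site 11 (A→U), site 12 (U→C), site 14 (A→G), site 15 (G→C), site 17 (G→C), site 18 (A→U), site 22 (U→A).
17 of the 26 sites match, so the percent identity is 17/26 × 100 = 65.38%.

65.38%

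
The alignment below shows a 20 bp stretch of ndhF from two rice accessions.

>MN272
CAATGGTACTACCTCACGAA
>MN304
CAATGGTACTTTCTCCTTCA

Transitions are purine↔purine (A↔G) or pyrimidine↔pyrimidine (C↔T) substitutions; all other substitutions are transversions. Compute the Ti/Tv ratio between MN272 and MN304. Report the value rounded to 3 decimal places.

0.500

Differing sites — 11:A/T (Tv); 12:C/T (Ti); 16:A/C (Tv); 17:C/T (Ti); 18:G/T (Tv); 19:A/C (Tv).
Of the 6 differences, 2 transitions and 4 transversions, so Ti/Tv = 2/4 = 0.500.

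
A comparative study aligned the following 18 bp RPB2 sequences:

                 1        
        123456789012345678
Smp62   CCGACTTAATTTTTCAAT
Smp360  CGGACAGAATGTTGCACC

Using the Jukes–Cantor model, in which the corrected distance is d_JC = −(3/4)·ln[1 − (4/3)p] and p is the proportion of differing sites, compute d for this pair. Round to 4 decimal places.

0.5482

Mismatches occur at site 2 (C→G), site 6 (T→A), site 7 (T→G), site 11 (T→G), site 14 (T→G), site 17 (A→C), site 18 (T→C).
p = 7/18 = 0.388889.
d = −0.75 · ln(1 − (4/3)·0.388889) = −0.75 · ln(0.481481) = −0.75 · (-0.730889) = 0.5482.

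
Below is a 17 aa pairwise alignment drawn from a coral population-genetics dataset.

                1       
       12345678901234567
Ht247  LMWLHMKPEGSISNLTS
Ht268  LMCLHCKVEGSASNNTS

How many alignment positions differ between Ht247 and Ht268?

5

Differing sites — 3:W/C; 6:M/C; 8:P/V; 12:I/A; 15:L/N.
That gives 5 mismatches out of 17 aligned sites, so the Hamming distance is 5.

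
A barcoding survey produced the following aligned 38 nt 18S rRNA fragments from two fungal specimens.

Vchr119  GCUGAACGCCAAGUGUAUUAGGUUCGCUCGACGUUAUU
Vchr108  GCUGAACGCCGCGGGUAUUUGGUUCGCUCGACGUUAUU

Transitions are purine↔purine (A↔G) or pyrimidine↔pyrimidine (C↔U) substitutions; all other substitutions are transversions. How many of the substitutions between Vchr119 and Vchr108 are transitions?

The sequences differ at positions 11 (A/G, transition), 12 (A/C, transversion), 14 (U/G, transversion), 20 (A/U, transversion).
Of the 4 differences, 1 transition and 3 transversions, so the answer is 1.

1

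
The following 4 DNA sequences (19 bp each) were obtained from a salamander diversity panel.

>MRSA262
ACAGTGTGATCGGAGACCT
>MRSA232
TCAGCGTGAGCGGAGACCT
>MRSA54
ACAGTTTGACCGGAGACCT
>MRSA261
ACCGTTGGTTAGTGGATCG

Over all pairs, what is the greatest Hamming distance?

Pairwise Hamming distances:
  MRSA262 vs MRSA232: 3
  MRSA262 vs MRSA54: 2
  MRSA262 vs MRSA261: 9
  MRSA232 vs MRSA54: 4
  MRSA232 vs MRSA261: 12
  MRSA54 vs MRSA261: 9
The largest is 12, between MRSA232 and MRSA261.

12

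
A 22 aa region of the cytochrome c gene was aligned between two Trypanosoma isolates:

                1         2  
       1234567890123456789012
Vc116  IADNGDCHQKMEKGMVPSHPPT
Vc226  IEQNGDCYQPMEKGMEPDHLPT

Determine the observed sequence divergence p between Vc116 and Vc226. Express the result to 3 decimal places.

0.318

Mismatches occur at site 2 (A/E), site 3 (D/Q), site 8 (H/Y), site 10 (K/P), site 16 (V/E), site 18 (S/D), site 20 (P/L).
There are 7 differences over 22 sites, so p = 7/22 = 0.318.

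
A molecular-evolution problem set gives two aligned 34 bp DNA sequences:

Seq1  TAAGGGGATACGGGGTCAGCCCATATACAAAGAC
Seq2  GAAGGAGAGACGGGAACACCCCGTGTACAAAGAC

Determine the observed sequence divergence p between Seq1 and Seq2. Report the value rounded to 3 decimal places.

Differing sites — 1:T/G; 6:G/A; 9:T/G; 15:G/A; 16:T/A; 19:G/C; 23:A/G; 25:A/G.
There are 8 differences over 34 sites, so p = 8/34 = 0.235.

0.235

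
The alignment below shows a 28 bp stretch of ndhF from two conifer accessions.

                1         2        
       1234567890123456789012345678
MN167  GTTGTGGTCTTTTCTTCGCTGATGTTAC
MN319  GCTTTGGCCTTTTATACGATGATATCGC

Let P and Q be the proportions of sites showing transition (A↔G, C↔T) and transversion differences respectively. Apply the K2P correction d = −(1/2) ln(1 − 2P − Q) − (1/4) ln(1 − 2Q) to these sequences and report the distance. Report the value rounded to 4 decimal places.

0.4307

Mismatches occur at site 2 (T↔C, transition), site 4 (G↔T, transversion), site 8 (T↔C, transition), site 14 (C↔A, transversion), site 16 (T↔A, transversion), site 19 (C↔A, transversion), site 24 (G↔A, transition), site 26 (T↔C, transition), site 27 (A↔G, transition).
Of the 9 differences, 5 transitions and 4 transversions over 28 sites: P = 5/28 = 0.178571, Q = 4/28 = 0.142857.
d = −0.5·ln(0.500001) − 0.25·ln(0.714286) = −0.5·(-0.693145) − 0.25·(-0.336472) = 0.4307.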